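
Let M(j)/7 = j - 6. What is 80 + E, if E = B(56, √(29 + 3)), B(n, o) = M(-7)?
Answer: -11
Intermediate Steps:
M(j) = -42 + 7*j (M(j) = 7*(j - 6) = 7*(-6 + j) = -42 + 7*j)
B(n, o) = -91 (B(n, o) = -42 + 7*(-7) = -42 - 49 = -91)
E = -91
80 + E = 80 - 91 = -11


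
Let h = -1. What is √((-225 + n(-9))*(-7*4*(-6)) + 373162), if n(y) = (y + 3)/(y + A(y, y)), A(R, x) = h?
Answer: √8386570/5 ≈ 579.19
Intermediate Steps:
A(R, x) = -1
n(y) = (3 + y)/(-1 + y) (n(y) = (y + 3)/(y - 1) = (3 + y)/(-1 + y))
√((-225 + n(-9))*(-7*4*(-6)) + 373162) = √((-225 + (3 - 9)/(-1 - 9))*(-7*4*(-6)) + 373162) = √((-225 - 6/(-10))*(-28*(-6)) + 373162) = √((-225 - ⅒*(-6))*168 + 373162) = √((-225 + ⅗)*168 + 373162) = √(-1122/5*168 + 373162) = √(-188496/5 + 373162) = √(1677314/5) = √8386570/5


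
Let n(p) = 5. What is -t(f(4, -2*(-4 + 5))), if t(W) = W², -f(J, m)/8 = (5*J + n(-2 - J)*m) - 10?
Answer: 0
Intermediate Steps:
f(J, m) = 80 - 40*J - 40*m (f(J, m) = -8*((5*J + 5*m) - 10) = -8*(-10 + 5*J + 5*m) = 80 - 40*J - 40*m)
-t(f(4, -2*(-4 + 5))) = -(80 - 40*4 - (-80)*(-4 + 5))² = -(80 - 160 - (-80))² = -(80 - 160 - 40*(-2))² = -(80 - 160 + 80)² = -1*0² = -1*0 = 0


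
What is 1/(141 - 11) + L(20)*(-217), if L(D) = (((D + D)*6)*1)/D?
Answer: -338519/130 ≈ -2604.0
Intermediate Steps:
L(D) = 12 (L(D) = (((2*D)*6)*1)/D = ((12*D)*1)/D = (12*D)/D = 12)
1/(141 - 11) + L(20)*(-217) = 1/(141 - 11) + 12*(-217) = 1/130 - 2604 = -338519/130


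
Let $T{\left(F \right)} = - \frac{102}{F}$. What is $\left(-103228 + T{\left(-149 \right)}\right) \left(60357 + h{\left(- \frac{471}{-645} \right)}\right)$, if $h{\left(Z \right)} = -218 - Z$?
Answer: $- \frac{39774093100672}{6407} \approx -6.2079 \cdot 10^{9}$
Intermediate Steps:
$\left(-103228 + T{\left(-149 \right)}\right) \left(60357 + h{\left(- \frac{471}{-645} \right)}\right) = \left(-103228 - \frac{102}{-149}\right) \left(60357 - \left(218 - \frac{471}{-645}\right)\right) = \left(-103228 - - \frac{102}{149}\right) \left(60357 - \left(218 - - \frac{157}{215}\right)\right) = \left(-103228 + \frac{102}{149}\right) \left(60357 - \frac{47027}{215}\right) = - \frac{15380870 \left(60357 - \frac{47027}{215}\right)}{149} = \left(- \frac{15380870}{149}\right) \frac{12929728}{215} = - \frac{39774093100672}{6407}$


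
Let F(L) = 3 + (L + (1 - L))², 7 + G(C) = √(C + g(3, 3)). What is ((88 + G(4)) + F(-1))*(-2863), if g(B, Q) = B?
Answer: -243355 - 2863*√7 ≈ -2.5093e+5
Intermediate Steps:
G(C) = -7 + √(3 + C) (G(C) = -7 + √(C + 3) = -7 + √(3 + C))
F(L) = 4 (F(L) = 3 + 1² = 3 + 1 = 4)
((88 + G(4)) + F(-1))*(-2863) = ((88 + (-7 + √(3 + 4))) + 4)*(-2863) = ((88 + (-7 + √7)) + 4)*(-2863) = ((81 + √7) + 4)*(-2863) = (85 + √7)*(-2863) = -243355 - 2863*√7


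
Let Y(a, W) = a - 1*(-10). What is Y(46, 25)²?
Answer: 3136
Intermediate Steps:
Y(a, W) = 10 + a (Y(a, W) = a + 10 = 10 + a)
Y(46, 25)² = (10 + 46)² = 56² = 3136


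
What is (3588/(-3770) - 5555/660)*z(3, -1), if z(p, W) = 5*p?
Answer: -16301/116 ≈ -140.53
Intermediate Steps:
(3588/(-3770) - 5555/660)*z(3, -1) = (3588/(-3770) - 5555/660)*(5*3) = (3588*(-1/3770) - 5555*1/660)*15 = (-138/145 - 101/12)*15 = -16301/1740*15 = -16301/116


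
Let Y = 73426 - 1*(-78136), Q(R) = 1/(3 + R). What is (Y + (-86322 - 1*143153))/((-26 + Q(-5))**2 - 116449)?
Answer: 34628/51443 ≈ 0.67313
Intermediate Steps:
Y = 151562 (Y = 73426 + 78136 = 151562)
(Y + (-86322 - 1*143153))/((-26 + Q(-5))**2 - 116449) = (151562 + (-86322 - 1*143153))/((-26 + 1/(3 - 5))**2 - 116449) = (151562 + (-86322 - 143153))/((-26 + 1/(-2))**2 - 116449) = (151562 - 229475)/((-26 - 1/2)**2 - 116449) = -77913/((-53/2)**2 - 116449) = -77913/(2809/4 - 116449) = -77913/(-462987/4) = -77913*(-4/462987) = 34628/51443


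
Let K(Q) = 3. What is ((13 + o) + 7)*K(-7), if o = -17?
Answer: 9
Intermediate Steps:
((13 + o) + 7)*K(-7) = ((13 - 17) + 7)*3 = (-4 + 7)*3 = 3*3 = 9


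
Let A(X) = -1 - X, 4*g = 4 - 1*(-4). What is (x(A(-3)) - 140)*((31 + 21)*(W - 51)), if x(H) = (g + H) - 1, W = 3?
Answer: 341952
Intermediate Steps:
g = 2 (g = (4 - 1*(-4))/4 = (4 + 4)/4 = (¼)*8 = 2)
x(H) = 1 + H (x(H) = (2 + H) - 1 = 1 + H)
(x(A(-3)) - 140)*((31 + 21)*(W - 51)) = ((1 + (-1 - 1*(-3))) - 140)*((31 + 21)*(3 - 51)) = ((1 + (-1 + 3)) - 140)*(52*(-48)) = ((1 + 2) - 140)*(-2496) = (3 - 140)*(-2496) = -137*(-2496) = 341952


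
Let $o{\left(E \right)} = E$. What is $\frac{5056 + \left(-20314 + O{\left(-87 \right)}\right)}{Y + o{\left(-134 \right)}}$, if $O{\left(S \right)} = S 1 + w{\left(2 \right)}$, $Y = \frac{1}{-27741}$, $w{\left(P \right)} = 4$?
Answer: $\frac{425574681}{3717295} \approx 114.48$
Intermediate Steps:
$Y = - \frac{1}{27741} \approx -3.6048 \cdot 10^{-5}$
$O{\left(S \right)} = 4 + S$ ($O{\left(S \right)} = S 1 + 4 = S + 4 = 4 + S$)
$\frac{5056 + \left(-20314 + O{\left(-87 \right)}\right)}{Y + o{\left(-134 \right)}} = \frac{5056 + \left(-20314 + \left(4 - 87\right)\right)}{- \frac{1}{27741} - 134} = \frac{5056 - 20397}{- \frac{3717295}{27741}} = \left(5056 - 20397\right) \left(- \frac{27741}{3717295}\right) = \left(-15341\right) \left(- \frac{27741}{3717295}\right) = \frac{425574681}{3717295}$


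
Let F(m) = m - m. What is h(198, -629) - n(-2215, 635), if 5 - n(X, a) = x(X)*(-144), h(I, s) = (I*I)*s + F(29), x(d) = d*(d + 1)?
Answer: -730836761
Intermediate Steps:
F(m) = 0
x(d) = d*(1 + d)
h(I, s) = s*I² (h(I, s) = (I*I)*s + 0 = I²*s + 0 = s*I² + 0 = s*I²)
n(X, a) = 5 + 144*X*(1 + X) (n(X, a) = 5 - X*(1 + X)*(-144) = 5 - (-144)*X*(1 + X) = 5 + 144*X*(1 + X))
h(198, -629) - n(-2215, 635) = -629*198² - (5 + 144*(-2215)*(1 - 2215)) = -629*39204 - (5 + 144*(-2215)*(-2214)) = -24659316 - (5 + 706177440) = -24659316 - 1*706177445 = -24659316 - 706177445 = -730836761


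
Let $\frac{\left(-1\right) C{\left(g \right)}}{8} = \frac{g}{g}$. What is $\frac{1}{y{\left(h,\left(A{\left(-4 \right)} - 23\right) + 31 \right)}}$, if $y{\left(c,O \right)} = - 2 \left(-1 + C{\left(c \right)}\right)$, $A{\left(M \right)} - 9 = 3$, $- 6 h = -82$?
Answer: $\frac{1}{18} \approx 0.055556$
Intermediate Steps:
$h = \frac{41}{3}$ ($h = \left(- \frac{1}{6}\right) \left(-82\right) = \frac{41}{3} \approx 13.667$)
$C{\left(g \right)} = -8$ ($C{\left(g \right)} = - 8 \frac{g}{g} = \left(-8\right) 1 = -8$)
$A{\left(M \right)} = 12$ ($A{\left(M \right)} = 9 + 3 = 12$)
$y{\left(c,O \right)} = 18$ ($y{\left(c,O \right)} = - 2 \left(-1 - 8\right) = \left(-2\right) \left(-9\right) = 18$)
$\frac{1}{y{\left(h,\left(A{\left(-4 \right)} - 23\right) + 31 \right)}} = \frac{1}{18}$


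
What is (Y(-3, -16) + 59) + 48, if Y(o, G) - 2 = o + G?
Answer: 90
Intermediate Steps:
Y(o, G) = 2 + G + o (Y(o, G) = 2 + (o + G) = 2 + (G + o) = 2 + G + o)
(Y(-3, -16) + 59) + 48 = ((2 - 16 - 3) + 59) + 48 = (-17 + 59) + 48 = 42 + 48 = 90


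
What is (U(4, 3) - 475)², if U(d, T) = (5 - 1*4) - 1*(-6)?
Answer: 219024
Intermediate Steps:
U(d, T) = 7 (U(d, T) = (5 - 4) + 6 = 1 + 6 = 7)
(U(4, 3) - 475)² = (7 - 475)² = (-468)² = 219024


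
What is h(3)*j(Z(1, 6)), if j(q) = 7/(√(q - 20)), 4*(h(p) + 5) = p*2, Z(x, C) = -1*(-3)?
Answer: 49*I*√17/34 ≈ 5.9421*I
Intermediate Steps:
Z(x, C) = 3
h(p) = -5 + p/2 (h(p) = -5 + (p*2)/4 = -5 + (2*p)/4 = -5 + p/2)
j(q) = 7/√(-20 + q) (j(q) = 7/(√(-20 + q)) = 7/√(-20 + q))
h(3)*j(Z(1, 6)) = (-5 + (½)*3)*(7/√(-20 + 3)) = (-5 + 3/2)*(7/√(-17)) = -49*(-I*√17/17)/2 = -(-49)*I*√17/34 = 49*I*√17/34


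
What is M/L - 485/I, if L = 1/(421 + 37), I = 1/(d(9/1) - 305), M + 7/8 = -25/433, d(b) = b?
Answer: 247906021/1732 ≈ 1.4313e+5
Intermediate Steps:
M = -3231/3464 (M = -7/8 - 25/433 = -3231/3464 ≈ -0.93274)
I = -1/296 (I = 1/(9/1 - 305) = 1/(9*1 - 305) = 1/(9 - 305) = 1/(-296) = -1/296 ≈ -0.0033784)
L = 1/458 ≈ 0.0021834
M/L - 485/I = -3231/(3464*1/458) - 485/(-1/296) = -3231/3464*458 - 485*(-296) = -739899/1732 + 143560 = 247906021/1732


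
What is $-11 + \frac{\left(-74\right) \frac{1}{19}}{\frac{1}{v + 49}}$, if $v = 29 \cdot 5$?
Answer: $- \frac{14565}{19} \approx -766.58$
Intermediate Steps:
$v = 145$
$-11 + \frac{\left(-74\right) \frac{1}{19}}{\frac{1}{v + 49}} = -11 + \frac{\left(-74\right) \frac{1}{19}}{\frac{1}{145 + 49}} = -11 + \frac{\left(-74\right) \frac{1}{19}}{\frac{1}{194}} = -11 - \frac{74 \frac{1}{\frac{1}{194}}}{19} = -11 - \frac{14356}{19} = - \frac{14565}{19}$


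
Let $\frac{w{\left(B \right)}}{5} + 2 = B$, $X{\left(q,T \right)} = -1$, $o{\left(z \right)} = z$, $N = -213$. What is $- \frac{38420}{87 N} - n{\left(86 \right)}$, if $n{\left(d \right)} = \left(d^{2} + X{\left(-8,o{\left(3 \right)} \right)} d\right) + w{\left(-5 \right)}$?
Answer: $- \frac{134774605}{18531} \approx -7272.9$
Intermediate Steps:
$w{\left(B \right)} = -10 + 5 B$
$n{\left(d \right)} = -35 + d^{2} - d$ ($n{\left(d \right)} = \left(d^{2} - d\right) + \left(-10 + 5 \left(-5\right)\right) = \left(d^{2} - d\right) - 35 = -35 + d^{2} - d$)
$- \frac{38420}{87 N} - n{\left(86 \right)} = - \frac{38420}{87 \left(-213\right)} - \left(-35 + 86^{2} - 86\right) = - \frac{38420}{-18531} - \left(-35 + 7396 - 86\right) = \left(-38420\right) \left(- \frac{1}{18531}\right) - 7275 = \frac{38420}{18531} - 7275 = - \frac{134774605}{18531}$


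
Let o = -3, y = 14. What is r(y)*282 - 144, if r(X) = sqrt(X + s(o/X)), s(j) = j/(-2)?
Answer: -144 + 141*sqrt(2765)/7 ≈ 915.18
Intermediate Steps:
s(j) = -j/2 (s(j) = j*(-1/2) = -j/2)
r(X) = sqrt(X + 3/(2*X)) (r(X) = sqrt(X - (-3)/(2*X)) = sqrt(X + 3/(2*X)))
r(y)*282 - 144 = (sqrt(4*14 + 6/14)/2)*282 - 144 = (sqrt(56 + 6*(1/14))/2)*282 - 144 = (sqrt(56 + 3/7)/2)*282 - 144 = (sqrt(395/7)/2)*282 - 144 = ((sqrt(2765)/7)/2)*282 - 144 = (sqrt(2765)/14)*282 - 144 = 141*sqrt(2765)/7 - 144 = -144 + 141*sqrt(2765)/7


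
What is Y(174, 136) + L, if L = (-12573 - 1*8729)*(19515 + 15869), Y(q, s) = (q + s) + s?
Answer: -753749522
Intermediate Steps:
Y(q, s) = q + 2*s
L = -753749968 (L = (-12573 - 8729)*35384 = -21302*35384 = -753749968)
Y(174, 136) + L = (174 + 2*136) - 753749968 = (174 + 272) - 753749968 = 446 - 753749968 = -753749522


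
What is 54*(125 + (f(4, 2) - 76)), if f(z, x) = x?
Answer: 2754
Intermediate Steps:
54*(125 + (f(4, 2) - 76)) = 54*(125 + (2 - 76)) = 54*(125 - 74) = 54*51 = 2754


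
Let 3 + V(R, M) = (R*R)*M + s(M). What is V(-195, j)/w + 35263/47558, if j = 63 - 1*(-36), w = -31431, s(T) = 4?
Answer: -177922598255/1494795498 ≈ -119.03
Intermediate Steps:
j = 99 (j = 63 + 36 = 99)
V(R, M) = 1 + M*R**2 (V(R, M) = -3 + ((R*R)*M + 4) = -3 + (R**2*M + 4) = -3 + (M*R**2 + 4) = -3 + (4 + M*R**2) = 1 + M*R**2)
V(-195, j)/w + 35263/47558 = (1 + 99*(-195)**2)/(-31431) + 35263/47558 = (1 + 99*38025)*(-1/31431) + 35263*(1/47558) = (1 + 3764475)*(-1/31431) + 35263/47558 = 3764476*(-1/31431) + 35263/47558 = -3764476/31431 + 35263/47558 = -177922598255/1494795498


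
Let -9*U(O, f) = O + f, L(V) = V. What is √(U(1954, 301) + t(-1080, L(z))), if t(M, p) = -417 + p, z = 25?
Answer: I*√5783/3 ≈ 25.349*I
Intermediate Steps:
U(O, f) = -O/9 - f/9 (U(O, f) = -(O + f)/9 = -O/9 - f/9)
√(U(1954, 301) + t(-1080, L(z))) = √((-⅑*1954 - ⅑*301) + (-417 + 25)) = √((-1954/9 - 301/9) - 392) = √(-2255/9 - 392) = √(-5783/9) = I*√5783/3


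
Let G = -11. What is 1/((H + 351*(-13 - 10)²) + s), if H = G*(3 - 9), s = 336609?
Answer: 1/522354 ≈ 1.9144e-6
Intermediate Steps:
H = 66 (H = -11*(3 - 9) = -11*(-6) = 66)
1/((H + 351*(-13 - 10)²) + s) = 1/((66 + 351*(-13 - 10)²) + 336609) = 1/((66 + 351*(-23)²) + 336609) = 1/((66 + 351*529) + 336609) = 1/((66 + 185679) + 336609) = 1/(185745 + 336609) = 1/522354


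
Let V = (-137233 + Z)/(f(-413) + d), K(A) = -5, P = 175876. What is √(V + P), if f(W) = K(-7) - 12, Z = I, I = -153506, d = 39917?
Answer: √311094166971/1330 ≈ 419.37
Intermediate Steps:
Z = -153506
f(W) = -17 (f(W) = -5 - 12 = -17)
V = -96913/13300 (V = (-137233 - 153506)/(-17 + 39917) = -290739/39900 = -290739*1/39900 = -96913/13300 ≈ -7.2867)
√(V + P) = √(-96913/13300 + 175876) = √(2339053887/13300) = √311094166971/1330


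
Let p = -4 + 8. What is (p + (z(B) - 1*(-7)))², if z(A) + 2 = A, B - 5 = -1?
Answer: 169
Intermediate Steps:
p = 4
B = 4 (B = 5 - 1 = 4)
z(A) = -2 + A
(p + (z(B) - 1*(-7)))² = (4 + ((-2 + 4) - 1*(-7)))² = (4 + (2 + 7))² = (4 + 9)² = 13² = 169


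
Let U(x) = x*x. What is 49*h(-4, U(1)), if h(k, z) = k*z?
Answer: -196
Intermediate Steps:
U(x) = x²
49*h(-4, U(1)) = 49*(-4*1²) = 49*(-4*1) = 49*(-4) = -196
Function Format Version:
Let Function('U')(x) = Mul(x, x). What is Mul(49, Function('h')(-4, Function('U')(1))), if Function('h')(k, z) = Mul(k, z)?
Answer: -196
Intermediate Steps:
Function('U')(x) = Pow(x, 2)
Mul(49, Function('h')(-4, Function('U')(1))) = Mul(49, Mul(-4, Pow(1, 2))) = Mul(49, Mul(-4, 1)) = Mul(49, -4) = -196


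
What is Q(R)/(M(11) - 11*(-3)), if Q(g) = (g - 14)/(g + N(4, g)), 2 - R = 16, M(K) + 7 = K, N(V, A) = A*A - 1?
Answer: -28/6697 ≈ -0.0041810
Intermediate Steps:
N(V, A) = -1 + A² (N(V, A) = A² - 1 = -1 + A²)
M(K) = -7 + K
R = -14 (R = 2 - 1*16 = 2 - 16 = -14)
Q(g) = (-14 + g)/(-1 + g + g²) (Q(g) = (g - 14)/(g + (-1 + g²)) = (-14 + g)/(-1 + g + g²))
Q(R)/(M(11) - 11*(-3)) = ((-14 - 14)/(-1 - 14 + (-14)²))/((-7 + 11) - 11*(-3)) = (-28/(-1 - 14 + 196))/(4 + 33) = (-28/181)/37 = ((1/181)*(-28))*(1/37) = -28/181*1/37 = -28/6697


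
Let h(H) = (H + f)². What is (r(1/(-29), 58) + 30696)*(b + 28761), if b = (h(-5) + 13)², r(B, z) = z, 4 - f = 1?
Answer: 893403700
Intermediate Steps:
f = 3 (f = 4 - 1*1 = 4 - 1 = 3)
h(H) = (3 + H)² (h(H) = (H + 3)² = (3 + H)²)
b = 289 (b = ((3 - 5)² + 13)² = ((-2)² + 13)² = (4 + 13)² = 17² = 289)
(r(1/(-29), 58) + 30696)*(b + 28761) = (58 + 30696)*(289 + 28761) = 30754*29050 = 893403700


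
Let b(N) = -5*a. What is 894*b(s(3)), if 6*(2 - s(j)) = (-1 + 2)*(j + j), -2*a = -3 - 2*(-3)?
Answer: 6705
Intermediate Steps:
a = -3/2 (a = -(-3 - 2*(-3))/2 = -(-3 + 6)/2 = -½*3 = -3/2 ≈ -1.5000)
s(j) = 2 - j/3 (s(j) = 2 - (-1 + 2)*(j + j)/6 = 2 - 2*j/6 = 2 - j/3)
b(N) = 15/2 (b(N) = -5*(-3/2) = 15/2)
894*b(s(3)) = 894*(15/2) = 6705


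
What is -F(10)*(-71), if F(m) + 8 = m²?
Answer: 6532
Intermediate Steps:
F(m) = -8 + m²
-F(10)*(-71) = -(-8 + 10²)*(-71) = -(-8 + 100)*(-71) = -92*(-71) = -1*(-6532) = 6532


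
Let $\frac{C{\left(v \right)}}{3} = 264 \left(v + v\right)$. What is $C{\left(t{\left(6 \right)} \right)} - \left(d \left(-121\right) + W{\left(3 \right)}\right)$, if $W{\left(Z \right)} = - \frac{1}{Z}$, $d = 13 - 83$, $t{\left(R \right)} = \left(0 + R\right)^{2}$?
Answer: $\frac{145663}{3} \approx 48554.0$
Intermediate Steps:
$t{\left(R \right)} = R^{2}$
$d = -70$ ($d = 13 - 83 = -70$)
$C{\left(v \right)} = 1584 v$ ($C{\left(v \right)} = 3 \cdot 264 \left(v + v\right) = 3 \cdot 264 \cdot 2 v = 3 \cdot 528 v = 1584 v$)
$C{\left(t{\left(6 \right)} \right)} - \left(d \left(-121\right) + W{\left(3 \right)}\right) = 1584 \cdot 6^{2} - \left(\left(-70\right) \left(-121\right) - \frac{1}{3}\right) = 1584 \cdot 36 - \left(8470 - \frac{1}{3}\right) = 57024 - \left(8470 - \frac{1}{3}\right) = 57024 - \frac{25409}{3} = \frac{145663}{3}$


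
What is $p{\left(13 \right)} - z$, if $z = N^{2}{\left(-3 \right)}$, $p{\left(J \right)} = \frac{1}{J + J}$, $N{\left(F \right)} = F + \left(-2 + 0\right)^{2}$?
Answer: $- \frac{25}{26} \approx -0.96154$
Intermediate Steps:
$N{\left(F \right)} = 4 + F$ ($N{\left(F \right)} = F + \left(-2\right)^{2} = F + 4 = 4 + F$)
$p{\left(J \right)} = \frac{1}{2 J}$
$z = 1$ ($z = \left(4 - 3\right)^{2} = 1^{2} = 1$)
$p{\left(13 \right)} - z = \frac{1}{2 \cdot 13} - 1 = \frac{1}{2} \cdot \frac{1}{13} - 1 = \frac{1}{26} - 1 = - \frac{25}{26}$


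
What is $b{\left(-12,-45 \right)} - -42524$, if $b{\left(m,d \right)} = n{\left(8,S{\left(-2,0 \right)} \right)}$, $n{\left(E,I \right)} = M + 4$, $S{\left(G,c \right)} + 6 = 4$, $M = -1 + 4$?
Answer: $42531$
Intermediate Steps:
$M = 3$
$S{\left(G,c \right)} = -2$ ($S{\left(G,c \right)} = -6 + 4 = -2$)
$n{\left(E,I \right)} = 7$ ($n{\left(E,I \right)} = 3 + 4 = 7$)
$b{\left(m,d \right)} = 7$
$b{\left(-12,-45 \right)} - -42524 = 7 - -42524 = 7 + 42524 = 42531$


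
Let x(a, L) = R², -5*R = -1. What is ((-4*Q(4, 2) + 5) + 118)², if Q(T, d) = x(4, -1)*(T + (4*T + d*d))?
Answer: 8874441/625 ≈ 14199.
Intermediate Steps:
R = ⅕ (R = -⅕*(-1) = ⅕ ≈ 0.20000)
x(a, L) = 1/25 (x(a, L) = (⅕)² = 1/25)
Q(T, d) = T/5 + d²/25 (Q(T, d) = (T + (4*T + d*d))/25 = (T + (4*T + d²))/25 = (T + (d² + 4*T))/25 = (d² + 5*T)/25 = T/5 + d²/25)
((-4*Q(4, 2) + 5) + 118)² = ((-4*((⅕)*4 + (1/25)*2²) + 5) + 118)² = ((-4*(⅘ + (1/25)*4) + 5) + 118)² = ((-4*(⅘ + 4/25) + 5) + 118)² = ((-4*24/25 + 5) + 118)² = ((-96/25 + 5) + 118)² = (29/25 + 118)² = (2979/25)² = 8874441/625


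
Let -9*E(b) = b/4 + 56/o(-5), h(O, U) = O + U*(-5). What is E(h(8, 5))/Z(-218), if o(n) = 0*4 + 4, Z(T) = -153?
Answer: 13/1836 ≈ 0.0070806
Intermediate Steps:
o(n) = 4 (o(n) = 0 + 4 = 4)
h(O, U) = O - 5*U
E(b) = -14/9 - b/36 (E(b) = -(b/4 + 56/4)/9 = -(b*(¼) + 56*(¼))/9 = -(b/4 + 14)/9 = -(14 + b/4)/9 = -14/9 - b/36)
E(h(8, 5))/Z(-218) = (-14/9 - (8 - 5*5)/36)/(-153) = (-14/9 - (8 - 25)/36)*(-1/153) = (-14/9 - 1/36*(-17))*(-1/153) = (-14/9 + 17/36)*(-1/153) = -13/12*(-1/153) = 13/1836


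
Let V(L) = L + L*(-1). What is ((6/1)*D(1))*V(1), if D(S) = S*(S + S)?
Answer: 0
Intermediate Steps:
V(L) = 0 (V(L) = L - L = 0)
D(S) = 2*S² (D(S) = S*(2*S) = 2*S²)
((6/1)*D(1))*V(1) = ((6/1)*(2*1²))*0 = ((6*1)*(2*1))*0 = (6*2)*0 = 12*0 = 0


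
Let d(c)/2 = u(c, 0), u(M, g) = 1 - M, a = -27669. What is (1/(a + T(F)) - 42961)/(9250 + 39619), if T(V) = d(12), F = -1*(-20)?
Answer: -1189633052/1353231479 ≈ -0.87911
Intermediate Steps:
F = 20
d(c) = 2 - 2*c (d(c) = 2*(1 - c) = 2 - 2*c)
T(V) = -22 (T(V) = 2 - 2*12 = 2 - 24 = -22)
(1/(a + T(F)) - 42961)/(9250 + 39619) = (1/(-27669 - 22) - 42961)/(9250 + 39619) = (1/(-27691) - 42961)/48869 = (-1/27691 - 42961)*(1/48869) = -1189633052/27691*1/48869 = -1189633052/1353231479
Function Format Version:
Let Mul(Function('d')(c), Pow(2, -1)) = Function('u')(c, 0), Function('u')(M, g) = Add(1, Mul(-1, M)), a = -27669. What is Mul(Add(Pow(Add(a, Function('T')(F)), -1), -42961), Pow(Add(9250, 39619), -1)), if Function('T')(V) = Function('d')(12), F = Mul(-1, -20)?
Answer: Rational(-1189633052, 1353231479) ≈ -0.87911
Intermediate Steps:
F = 20
Function('d')(c) = Add(2, Mul(-2, c)) (Function('d')(c) = Mul(2, Add(1, Mul(-1, c))) = Add(2, Mul(-2, c)))
Function('T')(V) = -22 (Function('T')(V) = Add(2, Mul(-2, 12)) = Add(2, -24) = -22)
Mul(Add(Pow(Add(a, Function('T')(F)), -1), -42961), Pow(Add(9250, 39619), -1)) = Mul(Add(Pow(Add(-27669, -22), -1), -42961), Pow(Add(9250, 39619), -1)) = Mul(Add(Pow(-27691, -1), -42961), Pow(48869, -1)) = Mul(Add(Rational(-1, 27691), -42961), Rational(1, 48869)) = Mul(Rational(-1189633052, 27691), Rational(1, 48869)) = Rational(-1189633052, 1353231479)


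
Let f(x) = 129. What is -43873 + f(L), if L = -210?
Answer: -43744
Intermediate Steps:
-43873 + f(L) = -43873 + 129 = -43744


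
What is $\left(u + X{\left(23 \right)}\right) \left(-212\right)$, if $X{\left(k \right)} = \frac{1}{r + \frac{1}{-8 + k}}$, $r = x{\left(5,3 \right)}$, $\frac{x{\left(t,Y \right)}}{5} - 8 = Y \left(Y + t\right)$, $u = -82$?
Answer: $\frac{41735804}{2401} \approx 17383.0$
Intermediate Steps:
$x{\left(t,Y \right)} = 40 + 5 Y \left(Y + t\right)$
$r = 160$ ($r = 40 + 5 \cdot 3^{2} + 5 \cdot 3 \cdot 5 = 40 + 5 \cdot 9 + 75 = 40 + 45 + 75 = 160$)
$X{\left(k \right)} = \frac{1}{160 + \frac{1}{-8 + k}}$
$\left(u + X{\left(23 \right)}\right) \left(-212\right) = \left(-82 + \frac{-8 + 23}{-1279 + 160 \cdot 23}\right) \left(-212\right) = \left(-82 + \frac{1}{-1279 + 3680} \cdot 15\right) \left(-212\right) = \left(-82 + \frac{1}{2401} \cdot 15\right) \left(-212\right) = \left(-82 + \frac{15}{2401}\right) \left(-212\right) = \left(- \frac{196867}{2401}\right) \left(-212\right) = \frac{41735804}{2401}$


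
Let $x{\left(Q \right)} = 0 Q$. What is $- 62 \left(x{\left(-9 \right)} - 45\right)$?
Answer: $2790$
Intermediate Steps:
$x{\left(Q \right)} = 0$
$- 62 \left(x{\left(-9 \right)} - 45\right) = - 62 \left(0 - 45\right) = \left(-62\right) \left(-45\right) = 2790$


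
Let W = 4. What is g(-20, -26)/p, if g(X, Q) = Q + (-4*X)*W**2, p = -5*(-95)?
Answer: 66/25 ≈ 2.6400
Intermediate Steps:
p = 475
g(X, Q) = Q - 64*X (g(X, Q) = Q - 4*X*4**2 = Q - 4*X*16 = Q - 64*X)
g(-20, -26)/p = (-26 - 64*(-20))/475 = (-26 + 1280)*(1/475) = 1254*(1/475) = 66/25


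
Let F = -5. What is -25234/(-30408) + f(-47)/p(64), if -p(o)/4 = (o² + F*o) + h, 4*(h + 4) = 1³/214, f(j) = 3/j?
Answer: 1914704501135/2307285315804 ≈ 0.82985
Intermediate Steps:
h = -3423/856 (h = -4 + (1³/214)/4 = -4 + (1*(1/214))/4 = -4 + (¼)*(1/214) = -4 + 1/856 = -3423/856 ≈ -3.9988)
p(o) = 3423/214 - 4*o² + 20*o (p(o) = -4*((o² - 5*o) - 3423/856) = -4*(-3423/856 + o² - 5*o) = 3423/214 - 4*o² + 20*o)
-25234/(-30408) + f(-47)/p(64) = -25234/(-30408) + (3/(-47))/(3423/214 - 4*64² + 20*64) = -25234*(-1/30408) + (3*(-1/47))/(3423/214 - 4*4096 + 1280) = 12617/15204 - 3/(47*(3423/214 - 16384 + 1280)) = 12617/15204 - 3/(47*(-3228833/214)) = 12617/15204 - 3/47*(-214/3228833) = 12617/15204 + 642/151755151 = 1914704501135/2307285315804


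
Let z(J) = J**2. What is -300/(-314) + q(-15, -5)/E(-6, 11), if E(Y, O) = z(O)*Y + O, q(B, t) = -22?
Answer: 10064/10205 ≈ 0.98618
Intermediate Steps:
E(Y, O) = O + Y*O**2 (E(Y, O) = O**2*Y + O = Y*O**2 + O = O + Y*O**2)
-300/(-314) + q(-15, -5)/E(-6, 11) = -300/(-314) - 22*1/(11*(1 + 11*(-6))) = -300*(-1/314) - 22*1/(11*(1 - 66)) = 150/157 - 22/(11*(-65)) = 150/157 - 22/(-715) = 150/157 - 22*(-1/715) = 150/157 + 2/65 = 10064/10205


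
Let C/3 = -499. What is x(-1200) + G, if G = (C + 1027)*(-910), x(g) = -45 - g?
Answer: 428855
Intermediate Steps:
C = -1497 (C = 3*(-499) = -1497)
G = 427700 (G = (-1497 + 1027)*(-910) = -470*(-910) = 427700)
x(-1200) + G = (-45 - 1*(-1200)) + 427700 = (-45 + 1200) + 427700 = 1155 + 427700 = 428855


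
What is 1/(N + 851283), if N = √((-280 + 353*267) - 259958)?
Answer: 94587/80520323564 - I*√18443/241560970692 ≈ 1.1747e-6 - 5.622e-10*I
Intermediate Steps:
N = 3*I*√18443 (N = √((-280 + 94251) - 259958) = √(93971 - 259958) = √(-165987) = 3*I*√18443 ≈ 407.42*I)
1/(N + 851283) = 1/(3*I*√18443 + 851283) = 1/(851283 + 3*I*√18443)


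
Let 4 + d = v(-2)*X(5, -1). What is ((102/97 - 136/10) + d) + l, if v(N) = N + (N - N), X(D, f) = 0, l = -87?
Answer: -50221/485 ≈ -103.55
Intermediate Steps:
v(N) = N (v(N) = N + 0 = N)
d = -4 (d = -4 - 2*0 = -4 + 0 = -4)
((102/97 - 136/10) + d) + l = ((102/97 - 136/10) - 4) - 87 = ((102*(1/97) - 136*⅒) - 4) - 87 = ((102/97 - 68/5) - 4) - 87 = (-6086/485 - 4) - 87 = -8026/485 - 87 = -50221/485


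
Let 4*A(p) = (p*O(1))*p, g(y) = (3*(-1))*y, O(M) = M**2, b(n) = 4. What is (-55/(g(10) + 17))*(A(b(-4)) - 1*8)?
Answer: -220/13 ≈ -16.923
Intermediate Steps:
g(y) = -3*y
A(p) = p**2/4 (A(p) = ((p*1**2)*p)/4 = ((p*1)*p)/4 = (p*p)/4 = p**2/4)
(-55/(g(10) + 17))*(A(b(-4)) - 1*8) = (-55/(-3*10 + 17))*((1/4)*4**2 - 1*8) = (-55/(-30 + 17))*((1/4)*16 - 8) = (-55/(-13))*(4 - 8) = -55*(-1/13)*(-4) = (55/13)*(-4) = -220/13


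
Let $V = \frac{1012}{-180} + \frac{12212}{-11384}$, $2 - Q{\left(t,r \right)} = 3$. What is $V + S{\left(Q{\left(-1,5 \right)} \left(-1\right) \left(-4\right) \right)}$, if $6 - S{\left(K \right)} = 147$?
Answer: $- \frac{18915293}{128070} \approx -147.69$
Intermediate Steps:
$Q{\left(t,r \right)} = -1$ ($Q{\left(t,r \right)} = 2 - 3 = -1$)
$S{\left(K \right)} = -141$ ($S{\left(K \right)} = 6 - 147 = -141$)
$V = - \frac{857423}{128070}$ ($V = 1012 \left(- \frac{1}{180}\right) + 12212 \left(- \frac{1}{11384}\right) = - \frac{253}{45} - \frac{3053}{2846} = - \frac{857423}{128070} \approx -6.695$)
$V + S{\left(Q{\left(-1,5 \right)} \left(-1\right) \left(-4\right) \right)} = - \frac{857423}{128070} - 141 = - \frac{18915293}{128070}$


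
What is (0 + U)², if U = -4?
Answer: 16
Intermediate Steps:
(0 + U)² = (0 - 4)² = (-4)² = 16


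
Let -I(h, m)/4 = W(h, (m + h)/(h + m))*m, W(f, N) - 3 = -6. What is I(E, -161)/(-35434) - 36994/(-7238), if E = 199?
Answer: 47315329/9159689 ≈ 5.1656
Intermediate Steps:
W(f, N) = -3 (W(f, N) = 3 - 6 = -3)
I(h, m) = 12*m (I(h, m) = -(-12)*m = 12*m)
I(E, -161)/(-35434) - 36994/(-7238) = (12*(-161))/(-35434) - 36994/(-7238) = -1932*(-1/35434) - 36994*(-1/7238) = 138/2531 + 18497/3619 = 47315329/9159689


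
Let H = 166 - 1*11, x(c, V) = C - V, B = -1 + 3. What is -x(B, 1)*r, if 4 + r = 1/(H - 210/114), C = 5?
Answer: 23242/1455 ≈ 15.974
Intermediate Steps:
B = 2
x(c, V) = 5 - V
H = 155 (H = 166 - 11 = 155)
r = -11621/2910 (r = -4 + 1/(155 - 210/114) = -4 + 1/(155 - 210*1/114) = -4 + 1/(155 - 35/19) = -4 + 1/(2910/19) = -4 + 19/2910 = -11621/2910 ≈ -3.9935)
-x(B, 1)*r = -(5 - 1*1)*(-11621)/2910 = -(5 - 1)*(-11621)/2910 = -4*(-11621)/2910 = -1*(-23242/1455) = 23242/1455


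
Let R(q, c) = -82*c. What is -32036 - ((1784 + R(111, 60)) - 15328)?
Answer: -13572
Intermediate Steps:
-32036 - ((1784 + R(111, 60)) - 15328) = -32036 - ((1784 - 82*60) - 15328) = -32036 - ((1784 - 4920) - 15328) = -32036 - (-3136 - 15328) = -32036 - 1*(-18464) = -32036 + 18464 = -13572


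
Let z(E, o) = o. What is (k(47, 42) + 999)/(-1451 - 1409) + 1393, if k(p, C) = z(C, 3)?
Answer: 1991489/1430 ≈ 1392.7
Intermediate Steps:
k(p, C) = 3
(k(47, 42) + 999)/(-1451 - 1409) + 1393 = (3 + 999)/(-1451 - 1409) + 1393 = 1002/(-2860) + 1393 = 1002*(-1/2860) + 1393 = -501/1430 + 1393 = 1991489/1430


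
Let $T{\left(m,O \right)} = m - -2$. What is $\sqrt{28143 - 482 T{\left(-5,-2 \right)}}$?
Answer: $\sqrt{29589} \approx 172.01$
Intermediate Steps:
$T{\left(m,O \right)} = 2 + m$ ($T{\left(m,O \right)} = m + 2 = 2 + m$)
$\sqrt{28143 - 482 T{\left(-5,-2 \right)}} = \sqrt{28143 - 482 \left(2 - 5\right)} = \sqrt{28143 - -1446} = \sqrt{28143 + 1446} = \sqrt{29589}$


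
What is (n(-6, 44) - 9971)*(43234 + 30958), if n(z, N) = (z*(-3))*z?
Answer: -747781168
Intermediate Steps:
n(z, N) = -3*z² (n(z, N) = (-3*z)*z = -3*z²)
(n(-6, 44) - 9971)*(43234 + 30958) = (-3*(-6)² - 9971)*(43234 + 30958) = (-3*36 - 9971)*74192 = (-108 - 9971)*74192 = -10079*74192 = -747781168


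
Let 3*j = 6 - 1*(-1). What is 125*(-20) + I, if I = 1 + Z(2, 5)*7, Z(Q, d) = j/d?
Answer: -37436/15 ≈ -2495.7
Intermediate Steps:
j = 7/3 (j = (6 - 1*(-1))/3 = (6 + 1)/3 = (1/3)*7 = 7/3 ≈ 2.3333)
Z(Q, d) = 7/(3*d)
I = 64/15 (I = 1 + ((7/3)/5)*7 = 1 + ((7/3)*(1/5))*7 = 1 + (7/15)*7 = 1 + 49/15 = 64/15 ≈ 4.2667)
125*(-20) + I = 125*(-20) + 64/15 = -2500 + 64/15 = -37436/15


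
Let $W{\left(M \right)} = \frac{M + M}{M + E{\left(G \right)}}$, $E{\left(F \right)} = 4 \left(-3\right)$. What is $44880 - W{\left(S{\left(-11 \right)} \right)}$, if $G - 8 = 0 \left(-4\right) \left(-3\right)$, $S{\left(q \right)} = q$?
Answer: $\frac{1032218}{23} \approx 44879.0$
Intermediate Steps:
$G = 8$ ($G = 8 + 0 \left(-4\right) \left(-3\right) = 8 + 0 \left(-3\right) = 8 + 0 = 8$)
$E{\left(F \right)} = -12$
$W{\left(M \right)} = \frac{2 M}{-12 + M}$ ($W{\left(M \right)} = \frac{M + M}{M - 12} = \frac{2 M}{-12 + M}$)
$44880 - W{\left(S{\left(-11 \right)} \right)} = 44880 - 2 \left(-11\right) \frac{1}{-12 - 11} = 44880 - 2 \left(-11\right) \frac{1}{-23} = 44880 - 2 \left(-11\right) \left(- \frac{1}{23}\right) = 44880 - \frac{22}{23} = \frac{1032218}{23}$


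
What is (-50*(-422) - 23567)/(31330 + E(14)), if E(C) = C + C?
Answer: -2467/31358 ≈ -0.078672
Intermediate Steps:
E(C) = 2*C
(-50*(-422) - 23567)/(31330 + E(14)) = (-50*(-422) - 23567)/(31330 + 2*14) = (21100 - 23567)/(31330 + 28) = -2467/31358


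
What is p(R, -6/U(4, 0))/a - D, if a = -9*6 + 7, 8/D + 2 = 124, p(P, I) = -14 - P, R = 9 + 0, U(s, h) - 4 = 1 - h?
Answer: 1215/2867 ≈ 0.42379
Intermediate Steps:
U(s, h) = 5 - h (U(s, h) = 4 + (1 - h) = 5 - h)
R = 9
D = 4/61 (D = 8/(-2 + 124) = 8/122 = 8*(1/122) = 4/61 ≈ 0.065574)
a = -47 (a = -54 + 7 = -47)
p(R, -6/U(4, 0))/a - D = (-14 - 1*9)/(-47) - 1*4/61 = (-14 - 9)*(-1/47) - 4/61 = -23*(-1/47) - 4/61 = 23/47 - 4/61 = 1215/2867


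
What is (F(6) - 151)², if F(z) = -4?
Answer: 24025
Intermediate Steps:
(F(6) - 151)² = (-4 - 151)² = (-155)² = 24025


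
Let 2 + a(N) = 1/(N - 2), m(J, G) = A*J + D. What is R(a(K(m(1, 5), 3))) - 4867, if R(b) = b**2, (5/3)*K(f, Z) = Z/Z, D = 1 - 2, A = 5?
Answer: -238122/49 ≈ -4859.6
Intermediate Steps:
D = -1
m(J, G) = -1 + 5*J (m(J, G) = 5*J - 1 = -1 + 5*J)
K(f, Z) = 3/5 (K(f, Z) = 3*(Z/Z)/5 = (3/5)*1 = 3/5)
a(N) = -2 + 1/(-2 + N) (a(N) = -2 + 1/(N - 2) = -2 + 1/(-2 + N))
R(a(K(m(1, 5), 3))) - 4867 = ((5 - 2*3/5)/(-2 + 3/5))**2 - 4867 = ((5 - 6/5)/(-7/5))**2 - 4867 = (-5/7*19/5)**2 - 4867 = (-19/7)**2 - 4867 = 361/49 - 4867 = -238122/49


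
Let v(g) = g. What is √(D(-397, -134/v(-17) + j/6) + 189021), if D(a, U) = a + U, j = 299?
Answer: √1963044570/102 ≈ 434.38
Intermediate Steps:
D(a, U) = U + a
√(D(-397, -134/v(-17) + j/6) + 189021) = √(((-134/(-17) + 299/6) - 397) + 189021) = √(((-134*(-1/17) + 299*(⅙)) - 397) + 189021) = √(((134/17 + 299/6) - 397) + 189021) = √((5887/102 - 397) + 189021) = √(-34607/102 + 189021) = √(19245535/102) = √1963044570/102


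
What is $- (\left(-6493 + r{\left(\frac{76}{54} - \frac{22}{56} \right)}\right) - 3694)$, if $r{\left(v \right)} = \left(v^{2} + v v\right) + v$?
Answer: $\frac{2910240401}{285768} \approx 10184.0$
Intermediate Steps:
$r{\left(v \right)} = v + 2 v^{2}$ ($r{\left(v \right)} = \left(v^{2} + v^{2}\right) + v = 2 v^{2} + v = v + 2 v^{2}$)
$- (\left(-6493 + r{\left(\frac{76}{54} - \frac{22}{56} \right)}\right) - 3694) = - (\left(-6493 + \left(\frac{76}{54} - \frac{22}{56}\right) \left(1 + 2 \left(\frac{76}{54} - \frac{22}{56}\right)\right)\right) - 3694) = - (\left(-6493 + \left(76 \cdot \frac{1}{54} - \frac{11}{28}\right) \left(1 + 2 \left(76 \cdot \frac{1}{54} - \frac{11}{28}\right)\right)\right) - 3694) = - (\left(-6493 + \left(\frac{38}{27} - \frac{11}{28}\right) \left(1 + 2 \left(\frac{38}{27} - \frac{11}{28}\right)\right)\right) - 3694) = - (\left(-6493 + \frac{767 \left(1 + 2 \cdot \frac{767}{756}\right)}{756}\right) - 3694) = - (\left(-6493 + \frac{767 \left(1 + \frac{767}{378}\right)}{756}\right) - 3694) = - (\left(-6493 + \frac{767}{756} \cdot \frac{1145}{378}\right) - 3694) = - (\left(-6493 + \frac{878215}{285768}\right) - 3694) = - (- \frac{1854613409}{285768} - 3694) = \left(-1\right) \left(- \frac{2910240401}{285768}\right) = \frac{2910240401}{285768}$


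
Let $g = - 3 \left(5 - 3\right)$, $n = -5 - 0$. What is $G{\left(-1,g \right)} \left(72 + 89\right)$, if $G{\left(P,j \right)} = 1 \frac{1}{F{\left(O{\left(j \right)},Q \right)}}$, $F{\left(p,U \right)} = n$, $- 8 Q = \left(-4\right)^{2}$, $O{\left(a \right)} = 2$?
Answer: $- \frac{161}{5} \approx -32.2$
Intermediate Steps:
$n = -5$ ($n = -5 + 0 = -5$)
$g = -6$ ($g = \left(-3\right) 2 = -6$)
$Q = -2$ ($Q = - \frac{\left(-4\right)^{2}}{8} = \left(- \frac{1}{8}\right) 16 = -2$)
$F{\left(p,U \right)} = -5$
$G{\left(P,j \right)} = - \frac{1}{5}$ ($G{\left(P,j \right)} = 1 \frac{1}{-5} = 1 \left(- \frac{1}{5}\right) = - \frac{1}{5}$)
$G{\left(-1,g \right)} \left(72 + 89\right) = - \frac{72 + 89}{5} = \left(- \frac{1}{5}\right) 161 = - \frac{161}{5}$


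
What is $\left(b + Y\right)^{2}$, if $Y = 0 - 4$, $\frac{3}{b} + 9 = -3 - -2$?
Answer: $\frac{1849}{100} \approx 18.49$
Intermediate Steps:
$b = - \frac{3}{10}$ ($b = \frac{3}{-9 - 1} = \frac{3}{-10} = 3 \left(- \frac{1}{10}\right) = - \frac{3}{10} \approx -0.3$)
$Y = -4$
$\left(b + Y\right)^{2} = \left(- \frac{3}{10} - 4\right)^{2} = \left(- \frac{43}{10}\right)^{2} = \frac{1849}{100}$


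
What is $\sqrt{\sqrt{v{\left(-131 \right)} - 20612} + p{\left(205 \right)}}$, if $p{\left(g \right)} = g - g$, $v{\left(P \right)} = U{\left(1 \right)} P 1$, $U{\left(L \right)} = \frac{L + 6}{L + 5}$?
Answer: $\frac{6^{\frac{3}{4}} \sqrt[4]{124589} \sqrt{i}}{6} \approx 8.4882 + 8.4882 i$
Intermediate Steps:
$U{\left(L \right)} = \frac{6 + L}{5 + L}$
$v{\left(P \right)} = \frac{7 P}{6}$ ($v{\left(P \right)} = \frac{6 + 1}{5 + 1} P 1 = \frac{1}{6} \cdot 7 P 1 = \frac{7 P}{6} \cdot 1 = \frac{7 P}{6}$)
$p{\left(g \right)} = 0$
$\sqrt{\sqrt{v{\left(-131 \right)} - 20612} + p{\left(205 \right)}} = \sqrt{\sqrt{\frac{7}{6} \left(-131\right) - 20612} + 0} = \sqrt{\sqrt{- \frac{917}{6} - 20612} + 0} = \sqrt{\sqrt{- \frac{124589}{6}} + 0} = \sqrt{\frac{i \sqrt{747534}}{6} + 0} = \sqrt{\frac{i \sqrt{747534}}{6}} = \frac{6^{\frac{3}{4}} \sqrt[4]{124589} \sqrt{i}}{6}$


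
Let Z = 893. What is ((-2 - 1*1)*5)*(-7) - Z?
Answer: -788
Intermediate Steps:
((-2 - 1*1)*5)*(-7) - Z = ((-2 - 1*1)*5)*(-7) - 1*893 = ((-2 - 1)*5)*(-7) - 893 = -3*5*(-7) - 893 = -15*(-7) - 893 = 105 - 893 = -788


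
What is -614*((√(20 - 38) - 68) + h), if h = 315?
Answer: -151658 - 1842*I*√2 ≈ -1.5166e+5 - 2605.0*I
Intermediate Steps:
-614*((√(20 - 38) - 68) + h) = -614*((√(20 - 38) - 68) + 315) = -614*((√(-18) - 1*68) + 315) = -614*((3*I*√2 - 68) + 315) = -614*((-68 + 3*I*√2) + 315) = -614*(247 + 3*I*√2) = -151658 - 1842*I*√2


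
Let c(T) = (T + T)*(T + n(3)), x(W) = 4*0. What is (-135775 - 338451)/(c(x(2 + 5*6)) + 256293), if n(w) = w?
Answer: -474226/256293 ≈ -1.8503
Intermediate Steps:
x(W) = 0
c(T) = 2*T*(3 + T) (c(T) = (T + T)*(T + 3) = (2*T)*(3 + T) = 2*T*(3 + T))
(-135775 - 338451)/(c(x(2 + 5*6)) + 256293) = (-135775 - 338451)/(2*0*(3 + 0) + 256293) = -474226/(2*0*3 + 256293) = -474226/(0 + 256293) = -474226/256293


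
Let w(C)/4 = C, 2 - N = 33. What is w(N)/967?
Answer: -124/967 ≈ -0.12823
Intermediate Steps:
N = -31 (N = 2 - 1*33 = 2 - 33 = -31)
w(C) = 4*C
w(N)/967 = (4*(-31))/967 = -124*1/967 = -124/967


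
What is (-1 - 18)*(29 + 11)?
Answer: -760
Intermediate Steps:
(-1 - 18)*(29 + 11) = -19*40 = -760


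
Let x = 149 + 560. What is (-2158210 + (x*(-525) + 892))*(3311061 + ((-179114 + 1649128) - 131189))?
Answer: -11762086582098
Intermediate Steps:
x = 709
(-2158210 + (x*(-525) + 892))*(3311061 + ((-179114 + 1649128) - 131189)) = (-2158210 + (709*(-525) + 892))*(3311061 + ((-179114 + 1649128) - 131189)) = (-2158210 + (-372225 + 892))*(3311061 + (1470014 - 131189)) = (-2158210 - 371333)*(3311061 + 1338825) = -2529543*4649886 = -11762086582098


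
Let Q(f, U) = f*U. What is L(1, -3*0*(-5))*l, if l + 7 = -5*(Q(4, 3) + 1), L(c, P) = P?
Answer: 0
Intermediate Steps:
Q(f, U) = U*f
l = -72 (l = -7 - 5*(3*4 + 1) = -7 - 5*(12 + 1) = -7 - 5*13 = -7 - 65 = -72)
L(1, -3*0*(-5))*l = (-3*0*(-5))*(-72) = (0*(-5))*(-72) = 0*(-72) = 0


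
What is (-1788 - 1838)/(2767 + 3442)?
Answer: -518/887 ≈ -0.58399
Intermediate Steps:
(-1788 - 1838)/(2767 + 3442) = -3626/6209 = -3626*1/6209 = -518/887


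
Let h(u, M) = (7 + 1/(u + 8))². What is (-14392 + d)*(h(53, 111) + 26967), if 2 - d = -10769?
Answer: -364009682811/3721 ≈ -9.7826e+7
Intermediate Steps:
d = 10771 (d = 2 - 1*(-10769) = 2 + 10769 = 10771)
h(u, M) = (7 + 1/(8 + u))²
(-14392 + d)*(h(53, 111) + 26967) = (-14392 + 10771)*((57 + 7*53)²/(8 + 53)² + 26967) = -3621*((57 + 371)²/61² + 26967) = -3621*((1/3721)*428² + 26967) = -3621*((1/3721)*183184 + 26967) = -3621*(183184/3721 + 26967) = -3621*100527391/3721 = -364009682811/3721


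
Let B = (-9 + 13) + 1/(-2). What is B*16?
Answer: 56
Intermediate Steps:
B = 7/2 (B = 4 - ½ = 7/2 ≈ 3.5000)
B*16 = (7/2)*16 = 56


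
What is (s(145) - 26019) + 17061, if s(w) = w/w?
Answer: -8957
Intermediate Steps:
s(w) = 1
(s(145) - 26019) + 17061 = (1 - 26019) + 17061 = -26018 + 17061 = -8957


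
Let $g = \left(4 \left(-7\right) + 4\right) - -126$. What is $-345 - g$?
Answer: $-447$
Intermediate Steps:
$g = 102$ ($g = \left(-28 + 4\right) + 126 = -24 + 126 = 102$)
$-345 - g = -345 - 102 = -447$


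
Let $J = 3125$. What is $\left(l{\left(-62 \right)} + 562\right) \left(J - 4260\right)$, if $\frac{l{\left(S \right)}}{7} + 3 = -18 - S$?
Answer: $-963615$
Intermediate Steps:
$l{\left(S \right)} = -147 - 7 S$ ($l{\left(S \right)} = -21 + 7 \left(-18 - S\right) = -21 - \left(126 + 7 S\right) = -147 - 7 S$)
$\left(l{\left(-62 \right)} + 562\right) \left(J - 4260\right) = \left(\left(-147 - -434\right) + 562\right) \left(3125 - 4260\right) = \left(\left(-147 + 434\right) + 562\right) \left(-1135\right) = \left(287 + 562\right) \left(-1135\right) = 849 \left(-1135\right) = -963615$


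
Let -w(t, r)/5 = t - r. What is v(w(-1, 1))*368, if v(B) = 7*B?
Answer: 25760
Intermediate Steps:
w(t, r) = -5*t + 5*r (w(t, r) = -5*(t - r) = -5*t + 5*r)
v(w(-1, 1))*368 = (7*(-5*(-1) + 5*1))*368 = (7*(5 + 5))*368 = (7*10)*368 = 70*368 = 25760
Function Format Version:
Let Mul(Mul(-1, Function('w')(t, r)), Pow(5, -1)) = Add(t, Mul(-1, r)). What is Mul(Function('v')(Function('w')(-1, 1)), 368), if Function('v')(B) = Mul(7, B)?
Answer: 25760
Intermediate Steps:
Function('w')(t, r) = Add(Mul(-5, t), Mul(5, r)) (Function('w')(t, r) = Mul(-5, Add(t, Mul(-1, r))) = Add(Mul(-5, t), Mul(5, r)))
Mul(Function('v')(Function('w')(-1, 1)), 368) = Mul(Mul(7, Add(Mul(-5, -1), Mul(5, 1))), 368) = Mul(Mul(7, Add(5, 5)), 368) = Mul(Mul(7, 10), 368) = Mul(70, 368) = 25760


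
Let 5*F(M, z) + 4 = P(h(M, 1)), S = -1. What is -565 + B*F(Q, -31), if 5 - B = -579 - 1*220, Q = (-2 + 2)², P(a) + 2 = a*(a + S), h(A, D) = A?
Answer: -7649/5 ≈ -1529.8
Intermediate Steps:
P(a) = -2 + a*(-1 + a) (P(a) = -2 + a*(a - 1) = -2 + a*(-1 + a))
Q = 0 (Q = 0² = 0)
F(M, z) = -6/5 - M/5 + M²/5 (F(M, z) = -⅘ + (-2 + M² - M)/5 = -⅘ + (-⅖ - M/5 + M²/5) = -6/5 - M/5 + M²/5)
B = 804 (B = 5 - (-579 - 1*220) = 5 - (-579 - 220) = 5 - 1*(-799) = 5 + 799 = 804)
-565 + B*F(Q, -31) = -565 + 804*(-6/5 - ⅕*0 + (⅕)*0²) = -565 + 804*(-6/5 + 0 + (⅕)*0) = -565 + 804*(-6/5 + 0 + 0) = -565 + 804*(-6/5) = -565 - 4824/5 = -7649/5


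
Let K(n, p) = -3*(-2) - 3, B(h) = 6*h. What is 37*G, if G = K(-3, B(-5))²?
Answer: 333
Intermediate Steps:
K(n, p) = 3 (K(n, p) = 6 - 3 = 3)
G = 9 (G = 3² = 9)
37*G = 37*9 = 333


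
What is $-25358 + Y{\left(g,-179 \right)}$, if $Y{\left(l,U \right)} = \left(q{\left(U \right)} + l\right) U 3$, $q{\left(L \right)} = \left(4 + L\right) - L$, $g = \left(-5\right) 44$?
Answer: $90634$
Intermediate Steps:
$g = -220$
$q{\left(L \right)} = 4$
$Y{\left(l,U \right)} = 3 U \left(4 + l\right)$ ($Y{\left(l,U \right)} = \left(4 + l\right) U 3 = U \left(4 + l\right) 3 = 3 U \left(4 + l\right)$)
$-25358 + Y{\left(g,-179 \right)} = -25358 + 3 \left(-179\right) \left(4 - 220\right) = -25358 + 3 \left(-179\right) \left(-216\right) = -25358 + 115992 = 90634$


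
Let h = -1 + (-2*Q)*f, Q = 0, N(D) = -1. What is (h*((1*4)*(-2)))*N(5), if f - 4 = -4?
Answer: -8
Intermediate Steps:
f = 0 (f = 4 - 4 = 0)
h = -1 (h = -1 - 2*0*0 = -1 + 0*0 = -1 + 0 = -1)
(h*((1*4)*(-2)))*N(5) = -1*4*(-2)*(-1) = -4*(-2)*(-1) = -1*(-8)*(-1) = 8*(-1) = -8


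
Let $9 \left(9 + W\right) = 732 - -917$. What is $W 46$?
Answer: $\frac{72128}{9} \approx 8014.2$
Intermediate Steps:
$W = \frac{1568}{9}$ ($W = -9 + \frac{732 - -917}{9} = -9 + \frac{732 + 917}{9} = -9 + \frac{1}{9} \cdot 1649 = -9 + \frac{1649}{9} = \frac{1568}{9} \approx 174.22$)
$W 46 = \frac{1568}{9} \cdot 46 = \frac{72128}{9}$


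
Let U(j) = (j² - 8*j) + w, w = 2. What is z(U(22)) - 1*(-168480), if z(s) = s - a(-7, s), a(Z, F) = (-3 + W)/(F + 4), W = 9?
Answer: 26500027/157 ≈ 1.6879e+5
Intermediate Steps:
a(Z, F) = 6/(4 + F) (a(Z, F) = (-3 + 9)/(F + 4) = 6/(4 + F))
U(j) = 2 + j² - 8*j (U(j) = (j² - 8*j) + 2 = 2 + j² - 8*j)
z(s) = s - 6/(4 + s)
z(U(22)) - 1*(-168480) = (-6 + (2 + 22² - 8*22)*(4 + (2 + 22² - 8*22)))/(4 + (2 + 22² - 8*22)) - 1*(-168480) = (-6 + (2 + 484 - 176)*(4 + (2 + 484 - 176)))/(4 + (2 + 484 - 176)) + 168480 = (-6 + 310*(4 + 310))/(4 + 310) + 168480 = (-6 + 310*314)/314 + 168480 = (-6 + 97340)/314 + 168480 = (1/314)*97334 + 168480 = 48667/157 + 168480 = 26500027/157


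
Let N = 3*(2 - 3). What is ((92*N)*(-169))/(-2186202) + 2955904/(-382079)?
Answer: -26341564754/3395536073 ≈ -7.7577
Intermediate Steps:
N = -3 (N = 3*(-1) = -3)
((92*N)*(-169))/(-2186202) + 2955904/(-382079) = ((92*(-3))*(-169))/(-2186202) + 2955904/(-382079) = -276*(-169)*(-1/2186202) + 2955904*(-1/382079) = 46644*(-1/2186202) - 2955904/382079 = -7774/364367 - 2955904/382079 = -26341564754/3395536073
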